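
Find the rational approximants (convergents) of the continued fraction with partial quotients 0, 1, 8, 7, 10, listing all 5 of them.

Using the convergent recurrence p_i = a_i*p_{i-1} + p_{i-2}, q_i = a_i*q_{i-1} + q_{i-2} with p_{-2}=0, p_{-1}=1, q_{-2}=1, q_{-1}=0:
  i=0: a_0=0, p_0 = 0*1 + 0 = 0, q_0 = 0*0 + 1 = 1.
  i=1: a_1=1, p_1 = 1*0 + 1 = 1, q_1 = 1*1 + 0 = 1.
  i=2: a_2=8, p_2 = 8*1 + 0 = 8, q_2 = 8*1 + 1 = 9.
  i=3: a_3=7, p_3 = 7*8 + 1 = 57, q_3 = 7*9 + 1 = 64.
  i=4: a_4=10, p_4 = 10*57 + 8 = 578, q_4 = 10*64 + 9 = 649.

0/1, 1/1, 8/9, 57/64, 578/649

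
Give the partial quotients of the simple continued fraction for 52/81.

[0; 1, 1, 1, 3, 1, 5]

Run the Euclidean algorithm on 52 and 81; the successive quotients are the partial quotients a_0, a_1, ... (each step inverts the fractional part left over by the previous one):
  52 = 0*81 + 52, so a_0 = 0.
  81 = 1*52 + 29, so a_1 = 1.
  52 = 1*29 + 23, so a_2 = 1.
  29 = 1*23 + 6, so a_3 = 1.
  23 = 3*6 + 5, so a_4 = 3.
  6 = 1*5 + 1, so a_5 = 1.
  5 = 5*1 + 0, so a_6 = 5.
The remainder reaches 0 after 7 divisions, so the expansion has 7 partial quotients, read off in order.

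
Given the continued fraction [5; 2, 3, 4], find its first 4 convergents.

Using the convergent recurrence p_i = a_i*p_{i-1} + p_{i-2}, q_i = a_i*q_{i-1} + q_{i-2} with p_{-2}=0, p_{-1}=1, q_{-2}=1, q_{-1}=0:
  i=0: a_0=5, p_0 = 5*1 + 0 = 5, q_0 = 5*0 + 1 = 1.
  i=1: a_1=2, p_1 = 2*5 + 1 = 11, q_1 = 2*1 + 0 = 2.
  i=2: a_2=3, p_2 = 3*11 + 5 = 38, q_2 = 3*2 + 1 = 7.
  i=3: a_3=4, p_3 = 4*38 + 11 = 163, q_3 = 4*7 + 2 = 30.

5/1, 11/2, 38/7, 163/30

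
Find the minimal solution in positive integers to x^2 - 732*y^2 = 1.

(x, y) = (487, 18)

First expand sqrt(732) as a continued fraction. With x_i = (sqrt(732) + m_i)/d_i and (m_0, d_0) = (0, 1): a_0 = floor(sqrt(732)) = 27, since 27^2 = 729 <= 732 < 784 = 28^2.
Iterate m_{i+1} = d_i*a_i - m_i, d_{i+1} = (732 - m_{i+1}^2)/d_i, a_{i+1} = floor((a_0 + m_{i+1})/d_{i+1}):
  m_1 = 1*27 - 0 = 27, d_1 = (732 - 27^2)/1 = 3/1 = 3, a_1 = floor((27 + 27)/3) = 18.
  m_2 = 3*18 - 27 = 27, d_2 = (732 - 27^2)/3 = 3/3 = 1, a_2 = floor((27 + 27)/1) = 54.
  m_3 = 1*54 - 27 = 27, d_3 = (732 - 27^2)/1 = 3/1 = 3: (m_3, d_3) = (m_1, d_1) = (27, 3), so from here the quotients repeat a_1, a_2; the period length is 2.
So sqrt(732) = [27; (18, 54)] with period length k = 2.
k is even, so the fundamental solution of x^2 - 732y^2 = 1 is (p_{k-1}, q_{k-1}) = (p_1, q_1); compute convergents through index 1.
Convergents (p_i = a_i*p_{i-1} + p_{i-2}, q_i = a_i*q_{i-1} + q_{i-2} with p_{-2}=0, p_{-1}=1, q_{-2}=1, q_{-1}=0):
  i=0: a_0=27, p_0 = 27*1 + 0 = 27, q_0 = 27*0 + 1 = 1.
  i=1: a_1=18, p_1 = 18*27 + 1 = 487, q_1 = 18*1 + 0 = 18.
Check: 487^2 - 732*18^2 = 237169 - 237168 = 1, so (x, y) = (487, 18) solves the equation, and by the theorem it is the least positive solution.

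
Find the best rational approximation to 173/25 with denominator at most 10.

69/10

Expand x = 173/25 as a continued fraction with the Euclidean algorithm:
  173 = 6*25 + 23, so a_0 = 6.
  25 = 1*23 + 2, so a_1 = 1.
  23 = 11*2 + 1, so a_2 = 11.
  2 = 2*1 + 0, so a_3 = 2.
so x = [6; 1, 11, 2].
Convergents (p_i = a_i*p_{i-1} + p_{i-2}, q_i = a_i*q_{i-1} + q_{i-2} with p_{-2}=0, p_{-1}=1, q_{-2}=1, q_{-1}=0), until the denominator exceeds 10:
  i=0: a_0=6, p_0 = 6*1 + 0 = 6, q_0 = 6*0 + 1 = 1.
  i=1: a_1=1, p_1 = 1*6 + 1 = 7, q_1 = 1*1 + 0 = 1.
  i=2: a_2=11, p_2 = 11*7 + 6 = 83, q_2 = 11*1 + 1 = 12.
q_2 = 12 > 10, so the last convergent with denominator <= 10 is p_1/q_1 = 7/1.
The closest fraction with denominator <= 10 is either p_1/q_1 or the intermediate fraction (k*p_1 + p_0)/(k*q_1 + q_0) with the largest k >= 1 whose denominator stays <= 10; these approach x as k grows, and every other convergent or intermediate fraction in range is farther away.
Largest k: floor((10 - q_0)/q_1) = floor((10 - 1)/1) = 9.
That gives (9*7 + 6)/(9*1 + 1) = 69/10.
Compare the errors: |x - 7/1| = |173*1 - 7*25|/(25*1) = 2/25, and |x - 69/10| = |173*10 - 69*25|/(25*10) = 5/250.
Cross-multiplying, 5*25 = 125 < 500 = 2*250, so 5/250 is smaller: the intermediate fraction 69/10 is closer to x than 7/1.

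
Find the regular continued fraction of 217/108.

Run the Euclidean algorithm on 217 and 108; the successive quotients are the partial quotients a_0, a_1, ... (each step inverts the fractional part left over by the previous one):
  217 = 2*108 + 1, so a_0 = 2.
  108 = 108*1 + 0, so a_1 = 108.
The remainder reaches 0 after 2 divisions, so the expansion has 2 partial quotients, read off in order.

[2; 108]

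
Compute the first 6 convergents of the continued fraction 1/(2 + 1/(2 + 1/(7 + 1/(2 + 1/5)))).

Using the convergent recurrence p_i = a_i*p_{i-1} + p_{i-2}, q_i = a_i*q_{i-1} + q_{i-2} with p_{-2}=0, p_{-1}=1, q_{-2}=1, q_{-1}=0:
  i=0: a_0=0, p_0 = 0*1 + 0 = 0, q_0 = 0*0 + 1 = 1.
  i=1: a_1=2, p_1 = 2*0 + 1 = 1, q_1 = 2*1 + 0 = 2.
  i=2: a_2=2, p_2 = 2*1 + 0 = 2, q_2 = 2*2 + 1 = 5.
  i=3: a_3=7, p_3 = 7*2 + 1 = 15, q_3 = 7*5 + 2 = 37.
  i=4: a_4=2, p_4 = 2*15 + 2 = 32, q_4 = 2*37 + 5 = 79.
  i=5: a_5=5, p_5 = 5*32 + 15 = 175, q_5 = 5*79 + 37 = 432.

0/1, 1/2, 2/5, 15/37, 32/79, 175/432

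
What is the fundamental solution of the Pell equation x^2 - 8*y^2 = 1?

(x, y) = (3, 1)

First expand sqrt(8) as a continued fraction. With x_i = (sqrt(8) + m_i)/d_i and (m_0, d_0) = (0, 1): a_0 = floor(sqrt(8)) = 2, since 2^2 = 4 <= 8 < 9 = 3^2.
Iterate m_{i+1} = d_i*a_i - m_i, d_{i+1} = (8 - m_{i+1}^2)/d_i, a_{i+1} = floor((a_0 + m_{i+1})/d_{i+1}):
  m_1 = 1*2 - 0 = 2, d_1 = (8 - 2^2)/1 = 4/1 = 4, a_1 = floor((2 + 2)/4) = 1.
  m_2 = 4*1 - 2 = 2, d_2 = (8 - 2^2)/4 = 4/4 = 1, a_2 = floor((2 + 2)/1) = 4.
  m_3 = 1*4 - 2 = 2, d_3 = (8 - 2^2)/1 = 4/1 = 4: (m_3, d_3) = (m_1, d_1) = (2, 4), so from here the quotients repeat a_1, a_2; the period length is 2.
So sqrt(8) = [2; (1, 4)] with period length k = 2.
k is even, so the fundamental solution of x^2 - 8y^2 = 1 is (p_{k-1}, q_{k-1}) = (p_1, q_1); compute convergents through index 1.
Convergents (p_i = a_i*p_{i-1} + p_{i-2}, q_i = a_i*q_{i-1} + q_{i-2} with p_{-2}=0, p_{-1}=1, q_{-2}=1, q_{-1}=0):
  i=0: a_0=2, p_0 = 2*1 + 0 = 2, q_0 = 2*0 + 1 = 1.
  i=1: a_1=1, p_1 = 1*2 + 1 = 3, q_1 = 1*1 + 0 = 1.
Check: 3^2 - 8*1^2 = 9 - 8 = 1, so (x, y) = (3, 1) solves the equation, and by the theorem it is the least positive solution.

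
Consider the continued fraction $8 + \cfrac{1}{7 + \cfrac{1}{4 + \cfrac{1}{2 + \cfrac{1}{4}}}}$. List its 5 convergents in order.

Using the convergent recurrence p_i = a_i*p_{i-1} + p_{i-2}, q_i = a_i*q_{i-1} + q_{i-2} with p_{-2}=0, p_{-1}=1, q_{-2}=1, q_{-1}=0:
  i=0: a_0=8, p_0 = 8*1 + 0 = 8, q_0 = 8*0 + 1 = 1.
  i=1: a_1=7, p_1 = 7*8 + 1 = 57, q_1 = 7*1 + 0 = 7.
  i=2: a_2=4, p_2 = 4*57 + 8 = 236, q_2 = 4*7 + 1 = 29.
  i=3: a_3=2, p_3 = 2*236 + 57 = 529, q_3 = 2*29 + 7 = 65.
  i=4: a_4=4, p_4 = 4*529 + 236 = 2352, q_4 = 4*65 + 29 = 289.

8/1, 57/7, 236/29, 529/65, 2352/289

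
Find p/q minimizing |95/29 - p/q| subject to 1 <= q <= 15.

36/11

Expand x = 95/29 as a continued fraction with the Euclidean algorithm:
  95 = 3*29 + 8, so a_0 = 3.
  29 = 3*8 + 5, so a_1 = 3.
  8 = 1*5 + 3, so a_2 = 1.
  5 = 1*3 + 2, so a_3 = 1.
  3 = 1*2 + 1, so a_4 = 1.
  2 = 2*1 + 0, so a_5 = 2.
so x = [3; 3, 1, 1, 1, 2].
Convergents (p_i = a_i*p_{i-1} + p_{i-2}, q_i = a_i*q_{i-1} + q_{i-2} with p_{-2}=0, p_{-1}=1, q_{-2}=1, q_{-1}=0), until the denominator exceeds 15:
  i=0: a_0=3, p_0 = 3*1 + 0 = 3, q_0 = 3*0 + 1 = 1.
  i=1: a_1=3, p_1 = 3*3 + 1 = 10, q_1 = 3*1 + 0 = 3.
  i=2: a_2=1, p_2 = 1*10 + 3 = 13, q_2 = 1*3 + 1 = 4.
  i=3: a_3=1, p_3 = 1*13 + 10 = 23, q_3 = 1*4 + 3 = 7.
  i=4: a_4=1, p_4 = 1*23 + 13 = 36, q_4 = 1*7 + 4 = 11.
  i=5: a_5=2, p_5 = 2*36 + 23 = 95, q_5 = 2*11 + 7 = 29.
q_5 = 29 > 15, so the last convergent with denominator <= 15 is p_4/q_4 = 36/11.
The closest fraction with denominator <= 15 is either p_4/q_4 or the intermediate fraction (k*p_4 + p_3)/(k*q_4 + q_3) with the largest k >= 1 whose denominator stays <= 15; these approach x as k grows, and every other convergent or intermediate fraction in range is farther away.
Largest k: floor((15 - q_3)/q_4) = floor((15 - 7)/11) = 0.
Since k = 0, no intermediate fraction beyond p_4/q_4 has denominator <= 15, so the convergent 36/11 is the closest (its error is |95*11 - 36*29|/(29*11) = 1/319).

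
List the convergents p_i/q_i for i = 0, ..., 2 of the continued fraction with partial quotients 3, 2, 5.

3/1, 7/2, 38/11

Using the convergent recurrence p_i = a_i*p_{i-1} + p_{i-2}, q_i = a_i*q_{i-1} + q_{i-2} with p_{-2}=0, p_{-1}=1, q_{-2}=1, q_{-1}=0:
  i=0: a_0=3, p_0 = 3*1 + 0 = 3, q_0 = 3*0 + 1 = 1.
  i=1: a_1=2, p_1 = 2*3 + 1 = 7, q_1 = 2*1 + 0 = 2.
  i=2: a_2=5, p_2 = 5*7 + 3 = 38, q_2 = 5*2 + 1 = 11.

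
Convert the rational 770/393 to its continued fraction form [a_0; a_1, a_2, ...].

Run the Euclidean algorithm on 770 and 393; the successive quotients are the partial quotients a_0, a_1, ... (each step inverts the fractional part left over by the previous one):
  770 = 1*393 + 377, so a_0 = 1.
  393 = 1*377 + 16, so a_1 = 1.
  377 = 23*16 + 9, so a_2 = 23.
  16 = 1*9 + 7, so a_3 = 1.
  9 = 1*7 + 2, so a_4 = 1.
  7 = 3*2 + 1, so a_5 = 3.
  2 = 2*1 + 0, so a_6 = 2.
The remainder reaches 0 after 7 divisions, so the expansion has 7 partial quotients, read off in order.

[1; 1, 23, 1, 1, 3, 2]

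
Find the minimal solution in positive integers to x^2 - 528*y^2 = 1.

(x, y) = (23, 1)

First expand sqrt(528) as a continued fraction. With x_i = (sqrt(528) + m_i)/d_i and (m_0, d_0) = (0, 1): a_0 = floor(sqrt(528)) = 22, since 22^2 = 484 <= 528 < 529 = 23^2.
Iterate m_{i+1} = d_i*a_i - m_i, d_{i+1} = (528 - m_{i+1}^2)/d_i, a_{i+1} = floor((a_0 + m_{i+1})/d_{i+1}):
  m_1 = 1*22 - 0 = 22, d_1 = (528 - 22^2)/1 = 44/1 = 44, a_1 = floor((22 + 22)/44) = 1.
  m_2 = 44*1 - 22 = 22, d_2 = (528 - 22^2)/44 = 44/44 = 1, a_2 = floor((22 + 22)/1) = 44.
  m_3 = 1*44 - 22 = 22, d_3 = (528 - 22^2)/1 = 44/1 = 44: (m_3, d_3) = (m_1, d_1) = (22, 44), so from here the quotients repeat a_1, a_2; the period length is 2.
So sqrt(528) = [22; (1, 44)] with period length k = 2.
k is even, so the fundamental solution of x^2 - 528y^2 = 1 is (p_{k-1}, q_{k-1}) = (p_1, q_1); compute convergents through index 1.
Convergents (p_i = a_i*p_{i-1} + p_{i-2}, q_i = a_i*q_{i-1} + q_{i-2} with p_{-2}=0, p_{-1}=1, q_{-2}=1, q_{-1}=0):
  i=0: a_0=22, p_0 = 22*1 + 0 = 22, q_0 = 22*0 + 1 = 1.
  i=1: a_1=1, p_1 = 1*22 + 1 = 23, q_1 = 1*1 + 0 = 1.
Check: 23^2 - 528*1^2 = 529 - 528 = 1, so (x, y) = (23, 1) solves the equation, and by the theorem it is the least positive solution.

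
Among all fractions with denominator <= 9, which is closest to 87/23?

Expand x = 87/23 as a continued fraction with the Euclidean algorithm:
  87 = 3*23 + 18, so a_0 = 3.
  23 = 1*18 + 5, so a_1 = 1.
  18 = 3*5 + 3, so a_2 = 3.
  5 = 1*3 + 2, so a_3 = 1.
  3 = 1*2 + 1, so a_4 = 1.
  2 = 2*1 + 0, so a_5 = 2.
so x = [3; 1, 3, 1, 1, 2].
Convergents (p_i = a_i*p_{i-1} + p_{i-2}, q_i = a_i*q_{i-1} + q_{i-2} with p_{-2}=0, p_{-1}=1, q_{-2}=1, q_{-1}=0), until the denominator exceeds 9:
  i=0: a_0=3, p_0 = 3*1 + 0 = 3, q_0 = 3*0 + 1 = 1.
  i=1: a_1=1, p_1 = 1*3 + 1 = 4, q_1 = 1*1 + 0 = 1.
  i=2: a_2=3, p_2 = 3*4 + 3 = 15, q_2 = 3*1 + 1 = 4.
  i=3: a_3=1, p_3 = 1*15 + 4 = 19, q_3 = 1*4 + 1 = 5.
  i=4: a_4=1, p_4 = 1*19 + 15 = 34, q_4 = 1*5 + 4 = 9.
  i=5: a_5=2, p_5 = 2*34 + 19 = 87, q_5 = 2*9 + 5 = 23.
q_5 = 23 > 9, so the last convergent with denominator <= 9 is p_4/q_4 = 34/9.
The closest fraction with denominator <= 9 is either p_4/q_4 or the intermediate fraction (k*p_4 + p_3)/(k*q_4 + q_3) with the largest k >= 1 whose denominator stays <= 9; these approach x as k grows, and every other convergent or intermediate fraction in range is farther away.
Largest k: floor((9 - q_3)/q_4) = floor((9 - 5)/9) = 0.
Since k = 0, no intermediate fraction beyond p_4/q_4 has denominator <= 9, so the convergent 34/9 is the closest (its error is |87*9 - 34*23|/(23*9) = 1/207).

34/9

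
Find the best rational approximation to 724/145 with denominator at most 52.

5/1

Expand x = 724/145 as a continued fraction with the Euclidean algorithm:
  724 = 4*145 + 144, so a_0 = 4.
  145 = 1*144 + 1, so a_1 = 1.
  144 = 144*1 + 0, so a_2 = 144.
so x = [4; 1, 144].
Convergents (p_i = a_i*p_{i-1} + p_{i-2}, q_i = a_i*q_{i-1} + q_{i-2} with p_{-2}=0, p_{-1}=1, q_{-2}=1, q_{-1}=0), until the denominator exceeds 52:
  i=0: a_0=4, p_0 = 4*1 + 0 = 4, q_0 = 4*0 + 1 = 1.
  i=1: a_1=1, p_1 = 1*4 + 1 = 5, q_1 = 1*1 + 0 = 1.
  i=2: a_2=144, p_2 = 144*5 + 4 = 724, q_2 = 144*1 + 1 = 145.
q_2 = 145 > 52, so the last convergent with denominator <= 52 is p_1/q_1 = 5/1.
The closest fraction with denominator <= 52 is either p_1/q_1 or the intermediate fraction (k*p_1 + p_0)/(k*q_1 + q_0) with the largest k >= 1 whose denominator stays <= 52; these approach x as k grows, and every other convergent or intermediate fraction in range is farther away.
Largest k: floor((52 - q_0)/q_1) = floor((52 - 1)/1) = 51.
That gives (51*5 + 4)/(51*1 + 1) = 259/52.
Compare the errors: |x - 5/1| = |724*1 - 5*145|/(145*1) = 1/145, and |x - 259/52| = |724*52 - 259*145|/(145*52) = 93/7540.
Cross-multiplying, 1*7540 = 7540 < 13485 = 93*145, so 1/145 is smaller: the convergent 5/1 is closer to x than 259/52.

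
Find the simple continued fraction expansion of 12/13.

[0; 1, 12]

Run the Euclidean algorithm on 12 and 13; the successive quotients are the partial quotients a_0, a_1, ... (each step inverts the fractional part left over by the previous one):
  12 = 0*13 + 12, so a_0 = 0.
  13 = 1*12 + 1, so a_1 = 1.
  12 = 12*1 + 0, so a_2 = 12.
The remainder reaches 0 after 3 divisions, so the expansion has 3 partial quotients, read off in order.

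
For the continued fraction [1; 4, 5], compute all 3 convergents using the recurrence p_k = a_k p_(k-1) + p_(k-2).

1/1, 5/4, 26/21

Using the convergent recurrence p_i = a_i*p_{i-1} + p_{i-2}, q_i = a_i*q_{i-1} + q_{i-2} with p_{-2}=0, p_{-1}=1, q_{-2}=1, q_{-1}=0:
  i=0: a_0=1, p_0 = 1*1 + 0 = 1, q_0 = 1*0 + 1 = 1.
  i=1: a_1=4, p_1 = 4*1 + 1 = 5, q_1 = 4*1 + 0 = 4.
  i=2: a_2=5, p_2 = 5*5 + 1 = 26, q_2 = 5*4 + 1 = 21.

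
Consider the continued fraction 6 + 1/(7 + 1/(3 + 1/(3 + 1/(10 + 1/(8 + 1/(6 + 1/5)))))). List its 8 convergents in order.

6/1, 43/7, 135/22, 448/73, 4615/752, 37368/6089, 228823/37286, 1181483/192519

Using the convergent recurrence p_i = a_i*p_{i-1} + p_{i-2}, q_i = a_i*q_{i-1} + q_{i-2} with p_{-2}=0, p_{-1}=1, q_{-2}=1, q_{-1}=0:
  i=0: a_0=6, p_0 = 6*1 + 0 = 6, q_0 = 6*0 + 1 = 1.
  i=1: a_1=7, p_1 = 7*6 + 1 = 43, q_1 = 7*1 + 0 = 7.
  i=2: a_2=3, p_2 = 3*43 + 6 = 135, q_2 = 3*7 + 1 = 22.
  i=3: a_3=3, p_3 = 3*135 + 43 = 448, q_3 = 3*22 + 7 = 73.
  i=4: a_4=10, p_4 = 10*448 + 135 = 4615, q_4 = 10*73 + 22 = 752.
  i=5: a_5=8, p_5 = 8*4615 + 448 = 37368, q_5 = 8*752 + 73 = 6089.
  i=6: a_6=6, p_6 = 6*37368 + 4615 = 228823, q_6 = 6*6089 + 752 = 37286.
  i=7: a_7=5, p_7 = 5*228823 + 37368 = 1181483, q_7 = 5*37286 + 6089 = 192519.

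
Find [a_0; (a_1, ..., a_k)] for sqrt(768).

Write x_i = (sqrt(768) + m_i)/d_i with (m_0, d_0) = (0, 1). a_0 = floor(sqrt(768)) = 27, since 27^2 = 729 <= 768 < 784 = 28^2.
Iterate m_{i+1} = d_i*a_i - m_i, d_{i+1} = (768 - m_{i+1}^2)/d_i, a_{i+1} = floor((a_0 + m_{i+1})/d_{i+1}):
  m_1 = 1*27 - 0 = 27, d_1 = (768 - 27^2)/1 = 39/1 = 39, a_1 = floor((27 + 27)/39) = 1.
  m_2 = 39*1 - 27 = 12, d_2 = (768 - 12^2)/39 = 624/39 = 16, a_2 = floor((27 + 12)/16) = 2.
  m_3 = 16*2 - 12 = 20, d_3 = (768 - 20^2)/16 = 368/16 = 23, a_3 = floor((27 + 20)/23) = 2.
  m_4 = 23*2 - 20 = 26, d_4 = (768 - 26^2)/23 = 92/23 = 4, a_4 = floor((27 + 26)/4) = 13.
  m_5 = 4*13 - 26 = 26, d_5 = (768 - 26^2)/4 = 92/4 = 23, a_5 = floor((27 + 26)/23) = 2.
  m_6 = 23*2 - 26 = 20, d_6 = (768 - 20^2)/23 = 368/23 = 16, a_6 = floor((27 + 20)/16) = 2.
  m_7 = 16*2 - 20 = 12, d_7 = (768 - 12^2)/16 = 624/16 = 39, a_7 = floor((27 + 12)/39) = 1.
  m_8 = 39*1 - 12 = 27, d_8 = (768 - 27^2)/39 = 39/39 = 1, a_8 = floor((27 + 27)/1) = 54.
  m_9 = 1*54 - 27 = 27, d_9 = (768 - 27^2)/1 = 39/1 = 39: (m_9, d_9) = (m_1, d_1) = (27, 39), so from here the quotients repeat a_1, ..., a_8; the period length is 8.
Hence the expansion of sqrt(768) is a_0 = 27 followed by the repeating block 1, 2, 2, 13, 2, 2, 1, 54 (period 8).

[27; (1, 2, 2, 13, 2, 2, 1, 54)]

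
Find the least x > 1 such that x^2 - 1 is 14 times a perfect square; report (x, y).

(x, y) = (15, 4)

First expand sqrt(14) as a continued fraction. With x_i = (sqrt(14) + m_i)/d_i and (m_0, d_0) = (0, 1): a_0 = floor(sqrt(14)) = 3, since 3^2 = 9 <= 14 < 16 = 4^2.
Iterate m_{i+1} = d_i*a_i - m_i, d_{i+1} = (14 - m_{i+1}^2)/d_i, a_{i+1} = floor((a_0 + m_{i+1})/d_{i+1}):
  m_1 = 1*3 - 0 = 3, d_1 = (14 - 3^2)/1 = 5/1 = 5, a_1 = floor((3 + 3)/5) = 1.
  m_2 = 5*1 - 3 = 2, d_2 = (14 - 2^2)/5 = 10/5 = 2, a_2 = floor((3 + 2)/2) = 2.
  m_3 = 2*2 - 2 = 2, d_3 = (14 - 2^2)/2 = 10/2 = 5, a_3 = floor((3 + 2)/5) = 1.
  m_4 = 5*1 - 2 = 3, d_4 = (14 - 3^2)/5 = 5/5 = 1, a_4 = floor((3 + 3)/1) = 6.
  m_5 = 1*6 - 3 = 3, d_5 = (14 - 3^2)/1 = 5/1 = 5: (m_5, d_5) = (m_1, d_1) = (3, 5), so from here the quotients repeat a_1, ..., a_4; the period length is 4.
So sqrt(14) = [3; (1, 2, 1, 6)] with period length k = 4.
k is even, so the fundamental solution of x^2 - 14y^2 = 1 is (p_{k-1}, q_{k-1}) = (p_3, q_3); compute convergents through index 3.
Convergents (p_i = a_i*p_{i-1} + p_{i-2}, q_i = a_i*q_{i-1} + q_{i-2} with p_{-2}=0, p_{-1}=1, q_{-2}=1, q_{-1}=0):
  i=0: a_0=3, p_0 = 3*1 + 0 = 3, q_0 = 3*0 + 1 = 1.
  i=1: a_1=1, p_1 = 1*3 + 1 = 4, q_1 = 1*1 + 0 = 1.
  i=2: a_2=2, p_2 = 2*4 + 3 = 11, q_2 = 2*1 + 1 = 3.
  i=3: a_3=1, p_3 = 1*11 + 4 = 15, q_3 = 1*3 + 1 = 4.
Check: 15^2 - 14*4^2 = 225 - 224 = 1, so (x, y) = (15, 4) solves the equation, and by the theorem it is the least positive solution.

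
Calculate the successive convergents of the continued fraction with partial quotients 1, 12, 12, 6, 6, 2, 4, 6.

Using the convergent recurrence p_i = a_i*p_{i-1} + p_{i-2}, q_i = a_i*q_{i-1} + q_{i-2} with p_{-2}=0, p_{-1}=1, q_{-2}=1, q_{-1}=0:
  i=0: a_0=1, p_0 = 1*1 + 0 = 1, q_0 = 1*0 + 1 = 1.
  i=1: a_1=12, p_1 = 12*1 + 1 = 13, q_1 = 12*1 + 0 = 12.
  i=2: a_2=12, p_2 = 12*13 + 1 = 157, q_2 = 12*12 + 1 = 145.
  i=3: a_3=6, p_3 = 6*157 + 13 = 955, q_3 = 6*145 + 12 = 882.
  i=4: a_4=6, p_4 = 6*955 + 157 = 5887, q_4 = 6*882 + 145 = 5437.
  i=5: a_5=2, p_5 = 2*5887 + 955 = 12729, q_5 = 2*5437 + 882 = 11756.
  i=6: a_6=4, p_6 = 4*12729 + 5887 = 56803, q_6 = 4*11756 + 5437 = 52461.
  i=7: a_7=6, p_7 = 6*56803 + 12729 = 353547, q_7 = 6*52461 + 11756 = 326522.

1/1, 13/12, 157/145, 955/882, 5887/5437, 12729/11756, 56803/52461, 353547/326522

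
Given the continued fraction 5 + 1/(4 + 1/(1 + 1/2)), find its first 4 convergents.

5/1, 21/4, 26/5, 73/14

Using the convergent recurrence p_i = a_i*p_{i-1} + p_{i-2}, q_i = a_i*q_{i-1} + q_{i-2} with p_{-2}=0, p_{-1}=1, q_{-2}=1, q_{-1}=0:
  i=0: a_0=5, p_0 = 5*1 + 0 = 5, q_0 = 5*0 + 1 = 1.
  i=1: a_1=4, p_1 = 4*5 + 1 = 21, q_1 = 4*1 + 0 = 4.
  i=2: a_2=1, p_2 = 1*21 + 5 = 26, q_2 = 1*4 + 1 = 5.
  i=3: a_3=2, p_3 = 2*26 + 21 = 73, q_3 = 2*5 + 4 = 14.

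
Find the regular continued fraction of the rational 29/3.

[9; 1, 2]

Run the Euclidean algorithm on 29 and 3; the successive quotients are the partial quotients a_0, a_1, ... (each step inverts the fractional part left over by the previous one):
  29 = 9*3 + 2, so a_0 = 9.
  3 = 1*2 + 1, so a_1 = 1.
  2 = 2*1 + 0, so a_2 = 2.
The remainder reaches 0 after 3 divisions, so the expansion has 3 partial quotients, read off in order.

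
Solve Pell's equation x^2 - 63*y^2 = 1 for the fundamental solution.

First expand sqrt(63) as a continued fraction. With x_i = (sqrt(63) + m_i)/d_i and (m_0, d_0) = (0, 1): a_0 = floor(sqrt(63)) = 7, since 7^2 = 49 <= 63 < 64 = 8^2.
Iterate m_{i+1} = d_i*a_i - m_i, d_{i+1} = (63 - m_{i+1}^2)/d_i, a_{i+1} = floor((a_0 + m_{i+1})/d_{i+1}):
  m_1 = 1*7 - 0 = 7, d_1 = (63 - 7^2)/1 = 14/1 = 14, a_1 = floor((7 + 7)/14) = 1.
  m_2 = 14*1 - 7 = 7, d_2 = (63 - 7^2)/14 = 14/14 = 1, a_2 = floor((7 + 7)/1) = 14.
  m_3 = 1*14 - 7 = 7, d_3 = (63 - 7^2)/1 = 14/1 = 14: (m_3, d_3) = (m_1, d_1) = (7, 14), so from here the quotients repeat a_1, a_2; the period length is 2.
So sqrt(63) = [7; (1, 14)] with period length k = 2.
k is even, so the fundamental solution of x^2 - 63y^2 = 1 is (p_{k-1}, q_{k-1}) = (p_1, q_1); compute convergents through index 1.
Convergents (p_i = a_i*p_{i-1} + p_{i-2}, q_i = a_i*q_{i-1} + q_{i-2} with p_{-2}=0, p_{-1}=1, q_{-2}=1, q_{-1}=0):
  i=0: a_0=7, p_0 = 7*1 + 0 = 7, q_0 = 7*0 + 1 = 1.
  i=1: a_1=1, p_1 = 1*7 + 1 = 8, q_1 = 1*1 + 0 = 1.
Check: 8^2 - 63*1^2 = 64 - 63 = 1, so (x, y) = (8, 1) solves the equation, and by the theorem it is the least positive solution.

(x, y) = (8, 1)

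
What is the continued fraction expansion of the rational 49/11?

Run the Euclidean algorithm on 49 and 11; the successive quotients are the partial quotients a_0, a_1, ... (each step inverts the fractional part left over by the previous one):
  49 = 4*11 + 5, so a_0 = 4.
  11 = 2*5 + 1, so a_1 = 2.
  5 = 5*1 + 0, so a_2 = 5.
The remainder reaches 0 after 3 divisions, so the expansion has 3 partial quotients, read off in order.

[4; 2, 5]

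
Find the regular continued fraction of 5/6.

Run the Euclidean algorithm on 5 and 6; the successive quotients are the partial quotients a_0, a_1, ... (each step inverts the fractional part left over by the previous one):
  5 = 0*6 + 5, so a_0 = 0.
  6 = 1*5 + 1, so a_1 = 1.
  5 = 5*1 + 0, so a_2 = 5.
The remainder reaches 0 after 3 divisions, so the expansion has 3 partial quotients, read off in order.

[0; 1, 5]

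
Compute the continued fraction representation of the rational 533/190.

[2; 1, 4, 7, 2, 2]

Run the Euclidean algorithm on 533 and 190; the successive quotients are the partial quotients a_0, a_1, ... (each step inverts the fractional part left over by the previous one):
  533 = 2*190 + 153, so a_0 = 2.
  190 = 1*153 + 37, so a_1 = 1.
  153 = 4*37 + 5, so a_2 = 4.
  37 = 7*5 + 2, so a_3 = 7.
  5 = 2*2 + 1, so a_4 = 2.
  2 = 2*1 + 0, so a_5 = 2.
The remainder reaches 0 after 6 divisions, so the expansion has 6 partial quotients, read off in order.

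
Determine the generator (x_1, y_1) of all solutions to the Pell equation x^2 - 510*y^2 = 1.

(x, y) = (271, 12)

First expand sqrt(510) as a continued fraction. With x_i = (sqrt(510) + m_i)/d_i and (m_0, d_0) = (0, 1): a_0 = floor(sqrt(510)) = 22, since 22^2 = 484 <= 510 < 529 = 23^2.
Iterate m_{i+1} = d_i*a_i - m_i, d_{i+1} = (510 - m_{i+1}^2)/d_i, a_{i+1} = floor((a_0 + m_{i+1})/d_{i+1}):
  m_1 = 1*22 - 0 = 22, d_1 = (510 - 22^2)/1 = 26/1 = 26, a_1 = floor((22 + 22)/26) = 1.
  m_2 = 26*1 - 22 = 4, d_2 = (510 - 4^2)/26 = 494/26 = 19, a_2 = floor((22 + 4)/19) = 1.
  m_3 = 19*1 - 4 = 15, d_3 = (510 - 15^2)/19 = 285/19 = 15, a_3 = floor((22 + 15)/15) = 2.
  m_4 = 15*2 - 15 = 15, d_4 = (510 - 15^2)/15 = 285/15 = 19, a_4 = floor((22 + 15)/19) = 1.
  m_5 = 19*1 - 15 = 4, d_5 = (510 - 4^2)/19 = 494/19 = 26, a_5 = floor((22 + 4)/26) = 1.
  m_6 = 26*1 - 4 = 22, d_6 = (510 - 22^2)/26 = 26/26 = 1, a_6 = floor((22 + 22)/1) = 44.
  m_7 = 1*44 - 22 = 22, d_7 = (510 - 22^2)/1 = 26/1 = 26: (m_7, d_7) = (m_1, d_1) = (22, 26), so from here the quotients repeat a_1, ..., a_6; the period length is 6.
So sqrt(510) = [22; (1, 1, 2, 1, 1, 44)] with period length k = 6.
k is even, so the fundamental solution of x^2 - 510y^2 = 1 is (p_{k-1}, q_{k-1}) = (p_5, q_5); compute convergents through index 5.
Convergents (p_i = a_i*p_{i-1} + p_{i-2}, q_i = a_i*q_{i-1} + q_{i-2} with p_{-2}=0, p_{-1}=1, q_{-2}=1, q_{-1}=0):
  i=0: a_0=22, p_0 = 22*1 + 0 = 22, q_0 = 22*0 + 1 = 1.
  i=1: a_1=1, p_1 = 1*22 + 1 = 23, q_1 = 1*1 + 0 = 1.
  i=2: a_2=1, p_2 = 1*23 + 22 = 45, q_2 = 1*1 + 1 = 2.
  i=3: a_3=2, p_3 = 2*45 + 23 = 113, q_3 = 2*2 + 1 = 5.
  i=4: a_4=1, p_4 = 1*113 + 45 = 158, q_4 = 1*5 + 2 = 7.
  i=5: a_5=1, p_5 = 1*158 + 113 = 271, q_5 = 1*7 + 5 = 12.
Check: 271^2 - 510*12^2 = 73441 - 73440 = 1, so (x, y) = (271, 12) solves the equation, and by the theorem it is the least positive solution.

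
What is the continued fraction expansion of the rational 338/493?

[0; 1, 2, 5, 1, 1, 6, 2]

Run the Euclidean algorithm on 338 and 493; the successive quotients are the partial quotients a_0, a_1, ... (each step inverts the fractional part left over by the previous one):
  338 = 0*493 + 338, so a_0 = 0.
  493 = 1*338 + 155, so a_1 = 1.
  338 = 2*155 + 28, so a_2 = 2.
  155 = 5*28 + 15, so a_3 = 5.
  28 = 1*15 + 13, so a_4 = 1.
  15 = 1*13 + 2, so a_5 = 1.
  13 = 6*2 + 1, so a_6 = 6.
  2 = 2*1 + 0, so a_7 = 2.
The remainder reaches 0 after 8 divisions, so the expansion has 8 partial quotients, read off in order.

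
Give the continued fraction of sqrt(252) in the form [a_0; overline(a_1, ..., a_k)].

[15; overline(1, 6, 1, 30)]

Write x_i = (sqrt(252) + m_i)/d_i with (m_0, d_0) = (0, 1). a_0 = floor(sqrt(252)) = 15, since 15^2 = 225 <= 252 < 256 = 16^2.
Iterate m_{i+1} = d_i*a_i - m_i, d_{i+1} = (252 - m_{i+1}^2)/d_i, a_{i+1} = floor((a_0 + m_{i+1})/d_{i+1}):
  m_1 = 1*15 - 0 = 15, d_1 = (252 - 15^2)/1 = 27/1 = 27, a_1 = floor((15 + 15)/27) = 1.
  m_2 = 27*1 - 15 = 12, d_2 = (252 - 12^2)/27 = 108/27 = 4, a_2 = floor((15 + 12)/4) = 6.
  m_3 = 4*6 - 12 = 12, d_3 = (252 - 12^2)/4 = 108/4 = 27, a_3 = floor((15 + 12)/27) = 1.
  m_4 = 27*1 - 12 = 15, d_4 = (252 - 15^2)/27 = 27/27 = 1, a_4 = floor((15 + 15)/1) = 30.
  m_5 = 1*30 - 15 = 15, d_5 = (252 - 15^2)/1 = 27/1 = 27: (m_5, d_5) = (m_1, d_1) = (15, 27), so from here the quotients repeat a_1, ..., a_4; the period length is 4.
Hence the expansion of sqrt(252) is a_0 = 15 followed by the repeating block 1, 6, 1, 30 (period 4).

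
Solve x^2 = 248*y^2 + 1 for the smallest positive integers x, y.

First expand sqrt(248) as a continued fraction. With x_i = (sqrt(248) + m_i)/d_i and (m_0, d_0) = (0, 1): a_0 = floor(sqrt(248)) = 15, since 15^2 = 225 <= 248 < 256 = 16^2.
Iterate m_{i+1} = d_i*a_i - m_i, d_{i+1} = (248 - m_{i+1}^2)/d_i, a_{i+1} = floor((a_0 + m_{i+1})/d_{i+1}):
  m_1 = 1*15 - 0 = 15, d_1 = (248 - 15^2)/1 = 23/1 = 23, a_1 = floor((15 + 15)/23) = 1.
  m_2 = 23*1 - 15 = 8, d_2 = (248 - 8^2)/23 = 184/23 = 8, a_2 = floor((15 + 8)/8) = 2.
  m_3 = 8*2 - 8 = 8, d_3 = (248 - 8^2)/8 = 184/8 = 23, a_3 = floor((15 + 8)/23) = 1.
  m_4 = 23*1 - 8 = 15, d_4 = (248 - 15^2)/23 = 23/23 = 1, a_4 = floor((15 + 15)/1) = 30.
  m_5 = 1*30 - 15 = 15, d_5 = (248 - 15^2)/1 = 23/1 = 23: (m_5, d_5) = (m_1, d_1) = (15, 23), so from here the quotients repeat a_1, ..., a_4; the period length is 4.
So sqrt(248) = [15; (1, 2, 1, 30)] with period length k = 4.
k is even, so the fundamental solution of x^2 - 248y^2 = 1 is (p_{k-1}, q_{k-1}) = (p_3, q_3); compute convergents through index 3.
Convergents (p_i = a_i*p_{i-1} + p_{i-2}, q_i = a_i*q_{i-1} + q_{i-2} with p_{-2}=0, p_{-1}=1, q_{-2}=1, q_{-1}=0):
  i=0: a_0=15, p_0 = 15*1 + 0 = 15, q_0 = 15*0 + 1 = 1.
  i=1: a_1=1, p_1 = 1*15 + 1 = 16, q_1 = 1*1 + 0 = 1.
  i=2: a_2=2, p_2 = 2*16 + 15 = 47, q_2 = 2*1 + 1 = 3.
  i=3: a_3=1, p_3 = 1*47 + 16 = 63, q_3 = 1*3 + 1 = 4.
Check: 63^2 - 248*4^2 = 3969 - 3968 = 1, so (x, y) = (63, 4) solves the equation, and by the theorem it is the least positive solution.

(x, y) = (63, 4)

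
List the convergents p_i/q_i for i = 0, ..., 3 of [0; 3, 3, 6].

0/1, 1/3, 3/10, 19/63

Using the convergent recurrence p_i = a_i*p_{i-1} + p_{i-2}, q_i = a_i*q_{i-1} + q_{i-2} with p_{-2}=0, p_{-1}=1, q_{-2}=1, q_{-1}=0:
  i=0: a_0=0, p_0 = 0*1 + 0 = 0, q_0 = 0*0 + 1 = 1.
  i=1: a_1=3, p_1 = 3*0 + 1 = 1, q_1 = 3*1 + 0 = 3.
  i=2: a_2=3, p_2 = 3*1 + 0 = 3, q_2 = 3*3 + 1 = 10.
  i=3: a_3=6, p_3 = 6*3 + 1 = 19, q_3 = 6*10 + 3 = 63.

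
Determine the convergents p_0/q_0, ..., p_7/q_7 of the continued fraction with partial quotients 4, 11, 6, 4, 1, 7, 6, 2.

4/1, 45/11, 274/67, 1141/279, 1415/346, 11046/2701, 67691/16552, 146428/35805

Using the convergent recurrence p_i = a_i*p_{i-1} + p_{i-2}, q_i = a_i*q_{i-1} + q_{i-2} with p_{-2}=0, p_{-1}=1, q_{-2}=1, q_{-1}=0:
  i=0: a_0=4, p_0 = 4*1 + 0 = 4, q_0 = 4*0 + 1 = 1.
  i=1: a_1=11, p_1 = 11*4 + 1 = 45, q_1 = 11*1 + 0 = 11.
  i=2: a_2=6, p_2 = 6*45 + 4 = 274, q_2 = 6*11 + 1 = 67.
  i=3: a_3=4, p_3 = 4*274 + 45 = 1141, q_3 = 4*67 + 11 = 279.
  i=4: a_4=1, p_4 = 1*1141 + 274 = 1415, q_4 = 1*279 + 67 = 346.
  i=5: a_5=7, p_5 = 7*1415 + 1141 = 11046, q_5 = 7*346 + 279 = 2701.
  i=6: a_6=6, p_6 = 6*11046 + 1415 = 67691, q_6 = 6*2701 + 346 = 16552.
  i=7: a_7=2, p_7 = 2*67691 + 11046 = 146428, q_7 = 2*16552 + 2701 = 35805.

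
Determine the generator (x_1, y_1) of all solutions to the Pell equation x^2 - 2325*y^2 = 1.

(x, y) = (12151, 252)

First expand sqrt(2325) as a continued fraction. With x_i = (sqrt(2325) + m_i)/d_i and (m_0, d_0) = (0, 1): a_0 = floor(sqrt(2325)) = 48, since 48^2 = 2304 <= 2325 < 2401 = 49^2.
Iterate m_{i+1} = d_i*a_i - m_i, d_{i+1} = (2325 - m_{i+1}^2)/d_i, a_{i+1} = floor((a_0 + m_{i+1})/d_{i+1}):
  m_1 = 1*48 - 0 = 48, d_1 = (2325 - 48^2)/1 = 21/1 = 21, a_1 = floor((48 + 48)/21) = 4.
  m_2 = 21*4 - 48 = 36, d_2 = (2325 - 36^2)/21 = 1029/21 = 49, a_2 = floor((48 + 36)/49) = 1.
  m_3 = 49*1 - 36 = 13, d_3 = (2325 - 13^2)/49 = 2156/49 = 44, a_3 = floor((48 + 13)/44) = 1.
  m_4 = 44*1 - 13 = 31, d_4 = (2325 - 31^2)/44 = 1364/44 = 31, a_4 = floor((48 + 31)/31) = 2.
  m_5 = 31*2 - 31 = 31, d_5 = (2325 - 31^2)/31 = 1364/31 = 44, a_5 = floor((48 + 31)/44) = 1.
  m_6 = 44*1 - 31 = 13, d_6 = (2325 - 13^2)/44 = 2156/44 = 49, a_6 = floor((48 + 13)/49) = 1.
  m_7 = 49*1 - 13 = 36, d_7 = (2325 - 36^2)/49 = 1029/49 = 21, a_7 = floor((48 + 36)/21) = 4.
  m_8 = 21*4 - 36 = 48, d_8 = (2325 - 48^2)/21 = 21/21 = 1, a_8 = floor((48 + 48)/1) = 96.
  m_9 = 1*96 - 48 = 48, d_9 = (2325 - 48^2)/1 = 21/1 = 21: (m_9, d_9) = (m_1, d_1) = (48, 21), so from here the quotients repeat a_1, ..., a_8; the period length is 8.
So sqrt(2325) = [48; (4, 1, 1, 2, 1, 1, 4, 96)] with period length k = 8.
k is even, so the fundamental solution of x^2 - 2325y^2 = 1 is (p_{k-1}, q_{k-1}) = (p_7, q_7); compute convergents through index 7.
Convergents (p_i = a_i*p_{i-1} + p_{i-2}, q_i = a_i*q_{i-1} + q_{i-2} with p_{-2}=0, p_{-1}=1, q_{-2}=1, q_{-1}=0):
  i=0: a_0=48, p_0 = 48*1 + 0 = 48, q_0 = 48*0 + 1 = 1.
  i=1: a_1=4, p_1 = 4*48 + 1 = 193, q_1 = 4*1 + 0 = 4.
  i=2: a_2=1, p_2 = 1*193 + 48 = 241, q_2 = 1*4 + 1 = 5.
  i=3: a_3=1, p_3 = 1*241 + 193 = 434, q_3 = 1*5 + 4 = 9.
  i=4: a_4=2, p_4 = 2*434 + 241 = 1109, q_4 = 2*9 + 5 = 23.
  i=5: a_5=1, p_5 = 1*1109 + 434 = 1543, q_5 = 1*23 + 9 = 32.
  i=6: a_6=1, p_6 = 1*1543 + 1109 = 2652, q_6 = 1*32 + 23 = 55.
  i=7: a_7=4, p_7 = 4*2652 + 1543 = 12151, q_7 = 4*55 + 32 = 252.
Check: 12151^2 - 2325*252^2 = 147646801 - 147646800 = 1, so (x, y) = (12151, 252) solves the equation, and by the theorem it is the least positive solution.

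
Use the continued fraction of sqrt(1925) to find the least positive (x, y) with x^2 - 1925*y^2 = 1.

(x, y) = (351, 8)

First expand sqrt(1925) as a continued fraction. With x_i = (sqrt(1925) + m_i)/d_i and (m_0, d_0) = (0, 1): a_0 = floor(sqrt(1925)) = 43, since 43^2 = 1849 <= 1925 < 1936 = 44^2.
Iterate m_{i+1} = d_i*a_i - m_i, d_{i+1} = (1925 - m_{i+1}^2)/d_i, a_{i+1} = floor((a_0 + m_{i+1})/d_{i+1}):
  m_1 = 1*43 - 0 = 43, d_1 = (1925 - 43^2)/1 = 76/1 = 76, a_1 = floor((43 + 43)/76) = 1.
  m_2 = 76*1 - 43 = 33, d_2 = (1925 - 33^2)/76 = 836/76 = 11, a_2 = floor((43 + 33)/11) = 6.
  m_3 = 11*6 - 33 = 33, d_3 = (1925 - 33^2)/11 = 836/11 = 76, a_3 = floor((43 + 33)/76) = 1.
  m_4 = 76*1 - 33 = 43, d_4 = (1925 - 43^2)/76 = 76/76 = 1, a_4 = floor((43 + 43)/1) = 86.
  m_5 = 1*86 - 43 = 43, d_5 = (1925 - 43^2)/1 = 76/1 = 76: (m_5, d_5) = (m_1, d_1) = (43, 76), so from here the quotients repeat a_1, ..., a_4; the period length is 4.
So sqrt(1925) = [43; (1, 6, 1, 86)] with period length k = 4.
k is even, so the fundamental solution of x^2 - 1925y^2 = 1 is (p_{k-1}, q_{k-1}) = (p_3, q_3); compute convergents through index 3.
Convergents (p_i = a_i*p_{i-1} + p_{i-2}, q_i = a_i*q_{i-1} + q_{i-2} with p_{-2}=0, p_{-1}=1, q_{-2}=1, q_{-1}=0):
  i=0: a_0=43, p_0 = 43*1 + 0 = 43, q_0 = 43*0 + 1 = 1.
  i=1: a_1=1, p_1 = 1*43 + 1 = 44, q_1 = 1*1 + 0 = 1.
  i=2: a_2=6, p_2 = 6*44 + 43 = 307, q_2 = 6*1 + 1 = 7.
  i=3: a_3=1, p_3 = 1*307 + 44 = 351, q_3 = 1*7 + 1 = 8.
Check: 351^2 - 1925*8^2 = 123201 - 123200 = 1, so (x, y) = (351, 8) solves the equation, and by the theorem it is the least positive solution.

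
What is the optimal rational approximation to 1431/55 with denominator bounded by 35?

Expand x = 1431/55 as a continued fraction with the Euclidean algorithm:
  1431 = 26*55 + 1, so a_0 = 26.
  55 = 55*1 + 0, so a_1 = 55.
so x = [26; 55].
Convergents (p_i = a_i*p_{i-1} + p_{i-2}, q_i = a_i*q_{i-1} + q_{i-2} with p_{-2}=0, p_{-1}=1, q_{-2}=1, q_{-1}=0), until the denominator exceeds 35:
  i=0: a_0=26, p_0 = 26*1 + 0 = 26, q_0 = 26*0 + 1 = 1.
  i=1: a_1=55, p_1 = 55*26 + 1 = 1431, q_1 = 55*1 + 0 = 55.
q_1 = 55 > 35, so the last convergent with denominator <= 35 is p_0/q_0 = 26/1.
The closest fraction with denominator <= 35 is either p_0/q_0 or the intermediate fraction (k*p_0 + p_{-1})/(k*q_0 + q_{-1}) with the largest k >= 1 whose denominator stays <= 35; these approach x as k grows, and every other convergent or intermediate fraction in range is farther away.
Largest k: floor((35 - q_{-1})/q_0) = floor((35 - 0)/1) = 35 (using the seeds p_{-1} = 1, q_{-1} = 0).
That gives (35*26 + 1)/(35*1 + 0) = 911/35.
Compare the errors: |x - 26/1| = |1431*1 - 26*55|/(55*1) = 1/55, and |x - 911/35| = |1431*35 - 911*55|/(55*35) = 20/1925.
Cross-multiplying, 20*55 = 1100 < 1925 = 1*1925, so 20/1925 is smaller: the intermediate fraction 911/35 is closer to x than 26/1.

911/35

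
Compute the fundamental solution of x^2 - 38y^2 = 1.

First expand sqrt(38) as a continued fraction. With x_i = (sqrt(38) + m_i)/d_i and (m_0, d_0) = (0, 1): a_0 = floor(sqrt(38)) = 6, since 6^2 = 36 <= 38 < 49 = 7^2.
Iterate m_{i+1} = d_i*a_i - m_i, d_{i+1} = (38 - m_{i+1}^2)/d_i, a_{i+1} = floor((a_0 + m_{i+1})/d_{i+1}):
  m_1 = 1*6 - 0 = 6, d_1 = (38 - 6^2)/1 = 2/1 = 2, a_1 = floor((6 + 6)/2) = 6.
  m_2 = 2*6 - 6 = 6, d_2 = (38 - 6^2)/2 = 2/2 = 1, a_2 = floor((6 + 6)/1) = 12.
  m_3 = 1*12 - 6 = 6, d_3 = (38 - 6^2)/1 = 2/1 = 2: (m_3, d_3) = (m_1, d_1) = (6, 2), so from here the quotients repeat a_1, a_2; the period length is 2.
So sqrt(38) = [6; (6, 12)] with period length k = 2.
k is even, so the fundamental solution of x^2 - 38y^2 = 1 is (p_{k-1}, q_{k-1}) = (p_1, q_1); compute convergents through index 1.
Convergents (p_i = a_i*p_{i-1} + p_{i-2}, q_i = a_i*q_{i-1} + q_{i-2} with p_{-2}=0, p_{-1}=1, q_{-2}=1, q_{-1}=0):
  i=0: a_0=6, p_0 = 6*1 + 0 = 6, q_0 = 6*0 + 1 = 1.
  i=1: a_1=6, p_1 = 6*6 + 1 = 37, q_1 = 6*1 + 0 = 6.
Check: 37^2 - 38*6^2 = 1369 - 1368 = 1, so (x, y) = (37, 6) solves the equation, and by the theorem it is the least positive solution.

(x, y) = (37, 6)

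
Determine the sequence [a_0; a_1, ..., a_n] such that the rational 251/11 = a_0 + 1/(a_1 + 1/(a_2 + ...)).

Run the Euclidean algorithm on 251 and 11; the successive quotients are the partial quotients a_0, a_1, ... (each step inverts the fractional part left over by the previous one):
  251 = 22*11 + 9, so a_0 = 22.
  11 = 1*9 + 2, so a_1 = 1.
  9 = 4*2 + 1, so a_2 = 4.
  2 = 2*1 + 0, so a_3 = 2.
The remainder reaches 0 after 4 divisions, so the expansion has 4 partial quotients, read off in order.

[22; 1, 4, 2]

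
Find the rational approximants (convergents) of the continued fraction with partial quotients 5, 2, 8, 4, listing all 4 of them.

5/1, 11/2, 93/17, 383/70

Using the convergent recurrence p_i = a_i*p_{i-1} + p_{i-2}, q_i = a_i*q_{i-1} + q_{i-2} with p_{-2}=0, p_{-1}=1, q_{-2}=1, q_{-1}=0:
  i=0: a_0=5, p_0 = 5*1 + 0 = 5, q_0 = 5*0 + 1 = 1.
  i=1: a_1=2, p_1 = 2*5 + 1 = 11, q_1 = 2*1 + 0 = 2.
  i=2: a_2=8, p_2 = 8*11 + 5 = 93, q_2 = 8*2 + 1 = 17.
  i=3: a_3=4, p_3 = 4*93 + 11 = 383, q_3 = 4*17 + 2 = 70.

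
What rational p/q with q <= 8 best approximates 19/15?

Expand x = 19/15 as a continued fraction with the Euclidean algorithm:
  19 = 1*15 + 4, so a_0 = 1.
  15 = 3*4 + 3, so a_1 = 3.
  4 = 1*3 + 1, so a_2 = 1.
  3 = 3*1 + 0, so a_3 = 3.
so x = [1; 3, 1, 3].
Convergents (p_i = a_i*p_{i-1} + p_{i-2}, q_i = a_i*q_{i-1} + q_{i-2} with p_{-2}=0, p_{-1}=1, q_{-2}=1, q_{-1}=0), until the denominator exceeds 8:
  i=0: a_0=1, p_0 = 1*1 + 0 = 1, q_0 = 1*0 + 1 = 1.
  i=1: a_1=3, p_1 = 3*1 + 1 = 4, q_1 = 3*1 + 0 = 3.
  i=2: a_2=1, p_2 = 1*4 + 1 = 5, q_2 = 1*3 + 1 = 4.
  i=3: a_3=3, p_3 = 3*5 + 4 = 19, q_3 = 3*4 + 3 = 15.
q_3 = 15 > 8, so the last convergent with denominator <= 8 is p_2/q_2 = 5/4.
The closest fraction with denominator <= 8 is either p_2/q_2 or the intermediate fraction (k*p_2 + p_1)/(k*q_2 + q_1) with the largest k >= 1 whose denominator stays <= 8; these approach x as k grows, and every other convergent or intermediate fraction in range is farther away.
Largest k: floor((8 - q_1)/q_2) = floor((8 - 3)/4) = 1.
That gives (1*5 + 4)/(1*4 + 3) = 9/7.
Compare the errors: |x - 5/4| = |19*4 - 5*15|/(15*4) = 1/60, and |x - 9/7| = |19*7 - 9*15|/(15*7) = 2/105.
Cross-multiplying, 1*105 = 105 < 120 = 2*60, so 1/60 is smaller: the convergent 5/4 is closer to x than 9/7.

5/4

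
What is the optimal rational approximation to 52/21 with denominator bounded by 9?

5/2

Expand x = 52/21 as a continued fraction with the Euclidean algorithm:
  52 = 2*21 + 10, so a_0 = 2.
  21 = 2*10 + 1, so a_1 = 2.
  10 = 10*1 + 0, so a_2 = 10.
so x = [2; 2, 10].
Convergents (p_i = a_i*p_{i-1} + p_{i-2}, q_i = a_i*q_{i-1} + q_{i-2} with p_{-2}=0, p_{-1}=1, q_{-2}=1, q_{-1}=0), until the denominator exceeds 9:
  i=0: a_0=2, p_0 = 2*1 + 0 = 2, q_0 = 2*0 + 1 = 1.
  i=1: a_1=2, p_1 = 2*2 + 1 = 5, q_1 = 2*1 + 0 = 2.
  i=2: a_2=10, p_2 = 10*5 + 2 = 52, q_2 = 10*2 + 1 = 21.
q_2 = 21 > 9, so the last convergent with denominator <= 9 is p_1/q_1 = 5/2.
The closest fraction with denominator <= 9 is either p_1/q_1 or the intermediate fraction (k*p_1 + p_0)/(k*q_1 + q_0) with the largest k >= 1 whose denominator stays <= 9; these approach x as k grows, and every other convergent or intermediate fraction in range is farther away.
Largest k: floor((9 - q_0)/q_1) = floor((9 - 1)/2) = 4.
That gives (4*5 + 2)/(4*2 + 1) = 22/9.
Compare the errors: |x - 5/2| = |52*2 - 5*21|/(21*2) = 1/42, and |x - 22/9| = |52*9 - 22*21|/(21*9) = 6/189.
Cross-multiplying, 1*189 = 189 < 252 = 6*42, so 1/42 is smaller: the convergent 5/2 is closer to x than 22/9.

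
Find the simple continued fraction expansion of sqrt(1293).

Write x_i = (sqrt(1293) + m_i)/d_i with (m_0, d_0) = (0, 1). a_0 = floor(sqrt(1293)) = 35, since 35^2 = 1225 <= 1293 < 1296 = 36^2.
Iterate m_{i+1} = d_i*a_i - m_i, d_{i+1} = (1293 - m_{i+1}^2)/d_i, a_{i+1} = floor((a_0 + m_{i+1})/d_{i+1}):
  m_1 = 1*35 - 0 = 35, d_1 = (1293 - 35^2)/1 = 68/1 = 68, a_1 = floor((35 + 35)/68) = 1.
  m_2 = 68*1 - 35 = 33, d_2 = (1293 - 33^2)/68 = 204/68 = 3, a_2 = floor((35 + 33)/3) = 22.
  m_3 = 3*22 - 33 = 33, d_3 = (1293 - 33^2)/3 = 204/3 = 68, a_3 = floor((35 + 33)/68) = 1.
  m_4 = 68*1 - 33 = 35, d_4 = (1293 - 35^2)/68 = 68/68 = 1, a_4 = floor((35 + 35)/1) = 70.
  m_5 = 1*70 - 35 = 35, d_5 = (1293 - 35^2)/1 = 68/1 = 68: (m_5, d_5) = (m_1, d_1) = (35, 68), so from here the quotients repeat a_1, ..., a_4; the period length is 4.
Hence the expansion of sqrt(1293) is a_0 = 35 followed by the repeating block 1, 22, 1, 70 (period 4).

[35; (1, 22, 1, 70)]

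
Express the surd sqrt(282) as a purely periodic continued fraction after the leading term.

[16; (1, 3, 1, 4, 1, 3, 1, 32)]

Write x_i = (sqrt(282) + m_i)/d_i with (m_0, d_0) = (0, 1). a_0 = floor(sqrt(282)) = 16, since 16^2 = 256 <= 282 < 289 = 17^2.
Iterate m_{i+1} = d_i*a_i - m_i, d_{i+1} = (282 - m_{i+1}^2)/d_i, a_{i+1} = floor((a_0 + m_{i+1})/d_{i+1}):
  m_1 = 1*16 - 0 = 16, d_1 = (282 - 16^2)/1 = 26/1 = 26, a_1 = floor((16 + 16)/26) = 1.
  m_2 = 26*1 - 16 = 10, d_2 = (282 - 10^2)/26 = 182/26 = 7, a_2 = floor((16 + 10)/7) = 3.
  m_3 = 7*3 - 10 = 11, d_3 = (282 - 11^2)/7 = 161/7 = 23, a_3 = floor((16 + 11)/23) = 1.
  m_4 = 23*1 - 11 = 12, d_4 = (282 - 12^2)/23 = 138/23 = 6, a_4 = floor((16 + 12)/6) = 4.
  m_5 = 6*4 - 12 = 12, d_5 = (282 - 12^2)/6 = 138/6 = 23, a_5 = floor((16 + 12)/23) = 1.
  m_6 = 23*1 - 12 = 11, d_6 = (282 - 11^2)/23 = 161/23 = 7, a_6 = floor((16 + 11)/7) = 3.
  m_7 = 7*3 - 11 = 10, d_7 = (282 - 10^2)/7 = 182/7 = 26, a_7 = floor((16 + 10)/26) = 1.
  m_8 = 26*1 - 10 = 16, d_8 = (282 - 16^2)/26 = 26/26 = 1, a_8 = floor((16 + 16)/1) = 32.
  m_9 = 1*32 - 16 = 16, d_9 = (282 - 16^2)/1 = 26/1 = 26: (m_9, d_9) = (m_1, d_1) = (16, 26), so from here the quotients repeat a_1, ..., a_8; the period length is 8.
Hence the expansion of sqrt(282) is a_0 = 16 followed by the repeating block 1, 3, 1, 4, 1, 3, 1, 32 (period 8).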